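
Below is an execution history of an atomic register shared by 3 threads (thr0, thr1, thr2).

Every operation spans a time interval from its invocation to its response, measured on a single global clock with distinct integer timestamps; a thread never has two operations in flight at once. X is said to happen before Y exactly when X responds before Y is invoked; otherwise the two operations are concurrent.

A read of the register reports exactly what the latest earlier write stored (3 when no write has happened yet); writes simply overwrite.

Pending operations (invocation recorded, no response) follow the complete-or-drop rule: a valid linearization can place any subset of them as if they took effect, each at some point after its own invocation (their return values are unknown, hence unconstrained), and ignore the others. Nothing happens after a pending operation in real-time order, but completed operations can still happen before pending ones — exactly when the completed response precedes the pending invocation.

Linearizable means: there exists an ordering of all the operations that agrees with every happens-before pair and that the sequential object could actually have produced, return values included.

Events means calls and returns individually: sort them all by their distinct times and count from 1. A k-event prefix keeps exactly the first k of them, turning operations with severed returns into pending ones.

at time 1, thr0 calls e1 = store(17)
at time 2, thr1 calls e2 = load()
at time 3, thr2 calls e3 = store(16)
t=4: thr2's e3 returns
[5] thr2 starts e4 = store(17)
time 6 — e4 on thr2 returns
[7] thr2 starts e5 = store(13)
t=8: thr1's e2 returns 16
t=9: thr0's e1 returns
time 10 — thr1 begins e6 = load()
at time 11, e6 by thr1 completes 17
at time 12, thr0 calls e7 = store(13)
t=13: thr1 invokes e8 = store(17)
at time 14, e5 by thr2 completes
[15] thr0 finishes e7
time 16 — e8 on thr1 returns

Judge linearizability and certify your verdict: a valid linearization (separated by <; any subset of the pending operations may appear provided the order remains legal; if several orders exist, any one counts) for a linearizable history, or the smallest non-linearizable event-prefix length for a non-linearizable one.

linearizable — witness: e1 < e3 < e2 < e4 < e6 < e5 < e7 < e8

step 1: e1 store(17) — value 17
step 2: e3 store(16) — value 16
step 3: e2 load() → 16 — value 16
step 4: e4 store(17) — value 17
step 5: e6 load() → 17 — value 17
step 6: e5 store(13) — value 13
step 7: e7 store(13) — value 13
step 8: e8 store(17) — value 17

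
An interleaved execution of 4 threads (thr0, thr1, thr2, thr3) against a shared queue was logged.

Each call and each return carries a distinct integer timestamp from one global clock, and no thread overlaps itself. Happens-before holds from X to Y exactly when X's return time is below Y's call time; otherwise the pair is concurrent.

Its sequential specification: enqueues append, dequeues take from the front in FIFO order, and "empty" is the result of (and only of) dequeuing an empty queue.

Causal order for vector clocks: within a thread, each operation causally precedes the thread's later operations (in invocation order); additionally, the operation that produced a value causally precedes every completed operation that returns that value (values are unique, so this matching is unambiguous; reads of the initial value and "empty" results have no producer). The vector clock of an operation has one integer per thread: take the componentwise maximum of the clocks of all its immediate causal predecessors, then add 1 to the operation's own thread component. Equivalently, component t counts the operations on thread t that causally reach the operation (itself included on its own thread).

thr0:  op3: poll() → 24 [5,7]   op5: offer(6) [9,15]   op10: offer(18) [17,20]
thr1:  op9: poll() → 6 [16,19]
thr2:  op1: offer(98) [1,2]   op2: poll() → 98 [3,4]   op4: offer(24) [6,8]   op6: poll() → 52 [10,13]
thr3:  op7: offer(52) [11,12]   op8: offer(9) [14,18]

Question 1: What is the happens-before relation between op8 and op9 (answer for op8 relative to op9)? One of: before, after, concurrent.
concurrent

op8 spans [14,18], op9 spans [16,19]
the intervals overlap in both directions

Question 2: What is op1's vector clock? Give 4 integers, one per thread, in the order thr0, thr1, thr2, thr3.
(0, 0, 1, 0)

op7, invoked 11, has no incoming edges; only thr3's bump applies → (0, 0, 0, 1)
op1, invoked 1, has no incoming edges; only thr2's bump applies → (0, 0, 1, 0)
invoked at 14, op8 merges VC(op7)=(0, 0, 0, 1) and bumps thr3's slot → (0, 0, 0, 2)
invoked at 3, op2 merges VC(op1)=(0, 0, 1, 0) and bumps thr2's slot → (0, 0, 2, 0)
invoked at 6, op4 merges VC(op2)=(0, 0, 2, 0) and bumps thr2's slot → (0, 0, 3, 0)
invoked at 5, op3 merges VC(op4)=(0, 0, 3, 0) and bumps thr0's slot → (1, 0, 3, 0)
invoked at 10, op6 merges VC(op4)=(0, 0, 3, 0), VC(op7)=(0, 0, 0, 1) and bumps thr2's slot → (0, 0, 4, 1)
invoked at 9, op5 merges VC(op3)=(1, 0, 3, 0) and bumps thr0's slot → (2, 0, 3, 0)
invoked at 16, op9 merges VC(op5)=(2, 0, 3, 0) and bumps thr1's slot → (2, 1, 3, 0)
invoked at 17, op10 merges VC(op5)=(2, 0, 3, 0) and bumps thr0's slot → (3, 0, 3, 0)
target: VC(op1) = (0, 0, 1, 0)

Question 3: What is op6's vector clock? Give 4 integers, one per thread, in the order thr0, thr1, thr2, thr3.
(0, 0, 4, 1)

no predecessors for op7 (invoked 11): thr3 increments from zero → (0, 0, 0, 1)
no predecessors for op1 (invoked 1): thr2 increments from zero → (0, 0, 1, 0)
merge at op8 (invoked 14): VC(op7)=(0, 0, 0, 1), own-thread bump on thr3 → (0, 0, 0, 2)
merge at op2 (invoked 3): VC(op1)=(0, 0, 1, 0), own-thread bump on thr2 → (0, 0, 2, 0)
merge at op4 (invoked 6): VC(op2)=(0, 0, 2, 0), own-thread bump on thr2 → (0, 0, 3, 0)
merge at op3 (invoked 5): VC(op4)=(0, 0, 3, 0), own-thread bump on thr0 → (1, 0, 3, 0)
merge at op6 (invoked 10): VC(op4)=(0, 0, 3, 0), VC(op7)=(0, 0, 0, 1), own-thread bump on thr2 → (0, 0, 4, 1)
merge at op5 (invoked 9): VC(op3)=(1, 0, 3, 0), own-thread bump on thr0 → (2, 0, 3, 0)
merge at op9 (invoked 16): VC(op5)=(2, 0, 3, 0), own-thread bump on thr1 → (2, 1, 3, 0)
merge at op10 (invoked 17): VC(op5)=(2, 0, 3, 0), own-thread bump on thr0 → (3, 0, 3, 0)
target: VC(op6) = (0, 0, 4, 1)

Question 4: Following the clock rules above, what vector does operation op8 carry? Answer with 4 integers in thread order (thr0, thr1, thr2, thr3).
(0, 0, 0, 2)

root op op7, invoked 11: fresh clock plus thr3's own tick → (0, 0, 0, 1)
root op op1, invoked 1: fresh clock plus thr2's own tick → (0, 0, 1, 0)
from VC(op7)=(0, 0, 0, 1), op8 (invoked 14) maxes components and bumps thr3 → (0, 0, 0, 2)
from VC(op1)=(0, 0, 1, 0), op2 (invoked 3) maxes components and bumps thr2 → (0, 0, 2, 0)
from VC(op2)=(0, 0, 2, 0), op4 (invoked 6) maxes components and bumps thr2 → (0, 0, 3, 0)
from VC(op4)=(0, 0, 3, 0), op3 (invoked 5) maxes components and bumps thr0 → (1, 0, 3, 0)
from VC(op4)=(0, 0, 3, 0), VC(op7)=(0, 0, 0, 1), op6 (invoked 10) maxes components and bumps thr2 → (0, 0, 4, 1)
from VC(op3)=(1, 0, 3, 0), op5 (invoked 9) maxes components and bumps thr0 → (2, 0, 3, 0)
from VC(op5)=(2, 0, 3, 0), op9 (invoked 16) maxes components and bumps thr1 → (2, 1, 3, 0)
from VC(op5)=(2, 0, 3, 0), op10 (invoked 17) maxes components and bumps thr0 → (3, 0, 3, 0)
target: VC(op8) = (0, 0, 0, 2)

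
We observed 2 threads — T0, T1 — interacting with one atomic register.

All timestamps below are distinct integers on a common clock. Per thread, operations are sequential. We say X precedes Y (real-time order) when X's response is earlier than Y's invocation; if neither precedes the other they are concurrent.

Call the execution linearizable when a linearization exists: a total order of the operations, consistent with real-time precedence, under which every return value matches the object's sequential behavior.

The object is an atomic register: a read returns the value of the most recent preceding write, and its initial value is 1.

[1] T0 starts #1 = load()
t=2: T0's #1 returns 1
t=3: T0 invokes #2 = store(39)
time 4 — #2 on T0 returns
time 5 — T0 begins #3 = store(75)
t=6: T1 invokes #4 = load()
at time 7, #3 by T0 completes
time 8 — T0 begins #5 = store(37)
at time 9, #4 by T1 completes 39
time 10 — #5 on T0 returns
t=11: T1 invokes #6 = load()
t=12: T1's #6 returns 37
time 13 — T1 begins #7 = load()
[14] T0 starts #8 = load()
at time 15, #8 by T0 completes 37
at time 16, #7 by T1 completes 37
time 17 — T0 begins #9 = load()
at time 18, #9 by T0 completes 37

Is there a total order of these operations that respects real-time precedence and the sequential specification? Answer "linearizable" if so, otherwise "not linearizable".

a witness: #1, #2, #4, #3, #5, #6, #7, #8, #9
1. #1 load() → 1, leaving value 1
2. #2 store(39), leaving value 39
3. #4 load() → 39, leaving value 39
4. #3 store(75), leaving value 75
5. #5 store(37), leaving value 37
6. #6 load() → 37, leaving value 37
7. #7 load() → 37, leaving value 37
8. #8 load() → 37, leaving value 37
9. #9 load() → 37, leaving value 37

linearizable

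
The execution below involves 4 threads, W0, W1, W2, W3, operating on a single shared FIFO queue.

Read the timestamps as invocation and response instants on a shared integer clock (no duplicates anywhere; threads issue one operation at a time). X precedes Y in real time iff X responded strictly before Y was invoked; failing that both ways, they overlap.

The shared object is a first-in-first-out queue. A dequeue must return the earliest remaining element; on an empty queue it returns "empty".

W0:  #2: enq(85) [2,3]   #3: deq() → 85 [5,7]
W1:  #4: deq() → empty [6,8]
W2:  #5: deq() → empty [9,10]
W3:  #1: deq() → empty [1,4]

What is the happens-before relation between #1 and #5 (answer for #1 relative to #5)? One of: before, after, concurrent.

before

#1 spans [1,4], #5 spans [9,10]
resp(#1)=4 < inv(#5)=9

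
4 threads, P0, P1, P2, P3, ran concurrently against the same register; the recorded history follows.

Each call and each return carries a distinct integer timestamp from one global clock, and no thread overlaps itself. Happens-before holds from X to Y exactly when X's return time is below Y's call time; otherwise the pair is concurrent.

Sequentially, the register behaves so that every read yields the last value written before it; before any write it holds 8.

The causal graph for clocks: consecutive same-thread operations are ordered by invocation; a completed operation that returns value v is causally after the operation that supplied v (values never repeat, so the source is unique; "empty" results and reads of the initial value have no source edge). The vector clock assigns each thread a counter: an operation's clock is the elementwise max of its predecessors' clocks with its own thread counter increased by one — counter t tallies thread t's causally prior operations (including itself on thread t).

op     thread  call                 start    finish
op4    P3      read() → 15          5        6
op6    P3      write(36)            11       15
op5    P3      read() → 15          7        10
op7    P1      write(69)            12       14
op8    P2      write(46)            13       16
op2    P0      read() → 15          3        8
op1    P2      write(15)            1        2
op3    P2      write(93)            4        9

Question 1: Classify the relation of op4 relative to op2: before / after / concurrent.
concurrent

op4 spans [5,6], op2 spans [3,8]
the intervals overlap in both directions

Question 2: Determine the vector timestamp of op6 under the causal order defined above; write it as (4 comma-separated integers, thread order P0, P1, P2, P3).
(0, 0, 1, 3)

VC(op1, invoked at 1): no causal predecessors; +1 on P2 → (0, 0, 1, 0)
VC(op7, invoked at 12): no causal predecessors; +1 on P1 → (0, 1, 0, 0)
op4, invoked 5, takes VC(op1)=(0, 0, 1, 0) under max, adds 1 for P3 → (0, 0, 1, 1)
op3, invoked 4, takes VC(op1)=(0, 0, 1, 0) under max, adds 1 for P2 → (0, 0, 2, 0)
op2, invoked 3, takes VC(op1)=(0, 0, 1, 0) under max, adds 1 for P0 → (1, 0, 1, 0)
op5, invoked 7, takes VC(op1)=(0, 0, 1, 0), VC(op4)=(0, 0, 1, 1) under max, adds 1 for P3 → (0, 0, 1, 2)
op8, invoked 13, takes VC(op3)=(0, 0, 2, 0) under max, adds 1 for P2 → (0, 0, 3, 0)
op6, invoked 11, takes VC(op5)=(0, 0, 1, 2) under max, adds 1 for P3 → (0, 0, 1, 3)
target: VC(op6) = (0, 0, 1, 3)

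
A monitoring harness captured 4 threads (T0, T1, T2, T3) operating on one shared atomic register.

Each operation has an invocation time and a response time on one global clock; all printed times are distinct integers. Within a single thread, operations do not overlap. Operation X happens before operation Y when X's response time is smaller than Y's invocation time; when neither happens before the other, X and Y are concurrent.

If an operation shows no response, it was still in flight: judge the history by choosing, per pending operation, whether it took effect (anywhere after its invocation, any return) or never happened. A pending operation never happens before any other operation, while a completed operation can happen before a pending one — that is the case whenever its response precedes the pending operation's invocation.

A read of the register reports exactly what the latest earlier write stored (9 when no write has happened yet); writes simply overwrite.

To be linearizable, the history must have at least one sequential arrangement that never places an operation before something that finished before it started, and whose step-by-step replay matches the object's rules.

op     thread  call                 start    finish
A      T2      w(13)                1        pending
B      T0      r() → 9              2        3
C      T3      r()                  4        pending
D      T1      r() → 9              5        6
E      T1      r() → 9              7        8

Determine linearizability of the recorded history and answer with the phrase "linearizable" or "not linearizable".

linearizable

witness order: B, C, D, E
step 1: B r() → 9 — value 9
step 2: C r() (pending, included) — value 9
step 3: D r() → 9 — value 9
step 4: E r() → 9 — value 9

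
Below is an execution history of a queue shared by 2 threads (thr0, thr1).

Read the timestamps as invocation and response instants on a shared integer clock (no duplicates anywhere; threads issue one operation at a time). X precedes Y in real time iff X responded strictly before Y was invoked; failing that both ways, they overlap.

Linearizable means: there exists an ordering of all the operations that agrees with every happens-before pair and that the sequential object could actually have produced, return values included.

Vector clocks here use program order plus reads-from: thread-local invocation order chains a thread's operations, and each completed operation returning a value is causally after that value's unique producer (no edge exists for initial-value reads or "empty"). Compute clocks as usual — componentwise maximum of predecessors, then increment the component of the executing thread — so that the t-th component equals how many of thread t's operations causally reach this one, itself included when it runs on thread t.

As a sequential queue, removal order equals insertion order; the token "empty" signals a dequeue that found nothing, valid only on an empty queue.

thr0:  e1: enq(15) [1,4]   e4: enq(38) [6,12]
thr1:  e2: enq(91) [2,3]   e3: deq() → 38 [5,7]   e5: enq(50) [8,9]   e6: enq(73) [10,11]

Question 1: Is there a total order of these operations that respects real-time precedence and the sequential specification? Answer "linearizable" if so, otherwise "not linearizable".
the violation lands at event 7, e3's response at time 7: events 1..6 linearize, events 1..7 do not
the 3 completed operations admit 2 real-time orders; each fails the queue replay
completion choices over the 1 pending operation (e4) were checked; none helps
take e1, e2, e3 (pending dropped): step 3 already fails, because e3 deq() → 38 cannot occur there
take e2, e1, e3 (pending dropped): step 3 already fails, because e3 deq() → 38 cannot occur there

not linearizable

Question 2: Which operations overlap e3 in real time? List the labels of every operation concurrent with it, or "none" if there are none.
e3 runs from 5 to 7; window-overlapping ops are concurrent
e1 [1,4]: before
e2 [2,3]: before
e4 [6,12]: concurrent
e5 [8,9]: after
e6 [10,11]: after

e4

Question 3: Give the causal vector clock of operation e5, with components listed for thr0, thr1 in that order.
VC(e2, invoked at 2): no causal predecessors; +1 on thr1 → (0, 1)
VC(e1, invoked at 1): no causal predecessors; +1 on thr0 → (1, 0)
invoked at 6, e4 merges VC(e1)=(1, 0) and bumps thr0's slot → (2, 0)
invoked at 5, e3 merges VC(e2)=(0, 1), VC(e4)=(2, 0) and bumps thr1's slot → (2, 2)
invoked at 8, e5 merges VC(e3)=(2, 2) and bumps thr1's slot → (2, 3)
invoked at 10, e6 merges VC(e5)=(2, 3) and bumps thr1's slot → (2, 4)
target: VC(e5) = (2, 3)

(2, 3)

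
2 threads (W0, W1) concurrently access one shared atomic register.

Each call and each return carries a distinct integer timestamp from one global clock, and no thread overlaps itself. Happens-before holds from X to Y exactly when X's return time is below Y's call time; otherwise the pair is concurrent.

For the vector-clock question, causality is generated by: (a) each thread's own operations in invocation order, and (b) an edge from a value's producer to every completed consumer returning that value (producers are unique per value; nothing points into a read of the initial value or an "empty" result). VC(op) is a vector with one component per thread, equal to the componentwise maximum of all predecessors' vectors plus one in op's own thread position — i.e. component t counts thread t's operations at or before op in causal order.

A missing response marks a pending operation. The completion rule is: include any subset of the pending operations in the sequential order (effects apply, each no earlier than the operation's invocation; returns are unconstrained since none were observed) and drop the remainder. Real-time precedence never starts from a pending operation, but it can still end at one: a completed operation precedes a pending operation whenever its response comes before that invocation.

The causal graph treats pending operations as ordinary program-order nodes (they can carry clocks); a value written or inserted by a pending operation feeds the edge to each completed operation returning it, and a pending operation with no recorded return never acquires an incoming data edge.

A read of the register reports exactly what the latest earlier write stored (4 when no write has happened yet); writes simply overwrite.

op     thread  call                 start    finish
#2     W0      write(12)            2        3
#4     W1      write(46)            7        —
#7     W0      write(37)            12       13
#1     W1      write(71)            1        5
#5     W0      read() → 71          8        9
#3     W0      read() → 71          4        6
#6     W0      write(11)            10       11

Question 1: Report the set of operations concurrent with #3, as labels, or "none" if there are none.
#1

#3 spans [4,6]: anything still running between times 4 and 6 counts as concurrent
#1 [1,5]: concurrent
#2 [2,3]: before
#4 [7,…): after
#5 [8,9]: after
#6 [10,11]: after
#7 [12,13]: after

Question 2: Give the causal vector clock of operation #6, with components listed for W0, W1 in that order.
(4, 1)

invoked at 1, #1 has no predecessors; its own W1 bump gives (0, 1)
invoked at 2, #2 has no predecessors; its own W0 bump gives (1, 0)
VC(#4, invoked at 7): max of VC(#1)=(0, 1), then +1 on thread W1 → (0, 2)
VC(#3, invoked at 4): max of VC(#1)=(0, 1), VC(#2)=(1, 0), then +1 on thread W0 → (2, 1)
VC(#5, invoked at 8): max of VC(#1)=(0, 1), VC(#3)=(2, 1), then +1 on thread W0 → (3, 1)
VC(#6, invoked at 10): max of VC(#5)=(3, 1), then +1 on thread W0 → (4, 1)
VC(#7, invoked at 12): max of VC(#6)=(4, 1), then +1 on thread W0 → (5, 1)
target: VC(#6) = (4, 1)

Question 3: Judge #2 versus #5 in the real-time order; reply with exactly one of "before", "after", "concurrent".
before

#2 spans [2,3], #5 spans [8,9]
resp(#2)=3 < inv(#5)=8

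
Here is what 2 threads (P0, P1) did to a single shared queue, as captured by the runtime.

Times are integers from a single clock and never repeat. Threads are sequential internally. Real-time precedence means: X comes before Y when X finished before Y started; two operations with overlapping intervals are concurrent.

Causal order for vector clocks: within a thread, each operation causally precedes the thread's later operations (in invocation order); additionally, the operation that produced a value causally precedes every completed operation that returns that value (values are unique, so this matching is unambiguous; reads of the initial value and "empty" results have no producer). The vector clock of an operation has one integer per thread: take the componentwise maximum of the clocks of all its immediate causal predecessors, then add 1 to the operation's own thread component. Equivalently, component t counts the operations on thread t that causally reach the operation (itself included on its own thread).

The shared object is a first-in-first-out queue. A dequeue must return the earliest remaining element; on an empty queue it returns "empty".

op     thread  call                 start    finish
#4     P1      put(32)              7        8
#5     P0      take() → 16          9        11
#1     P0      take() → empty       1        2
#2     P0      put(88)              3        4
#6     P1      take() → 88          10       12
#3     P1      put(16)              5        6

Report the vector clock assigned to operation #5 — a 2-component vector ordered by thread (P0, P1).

invoked at 5, #3 has no predecessors; its own P1 bump gives (0, 1)
invoked at 1, #1 has no predecessors; its own P0 bump gives (1, 0)
invoked at 7, #4 merges VC(#3)=(0, 1) and bumps P1's slot → (0, 2)
invoked at 3, #2 merges VC(#1)=(1, 0) and bumps P0's slot → (2, 0)
invoked at 9, #5 merges VC(#2)=(2, 0), VC(#3)=(0, 1) and bumps P0's slot → (3, 1)
invoked at 10, #6 merges VC(#2)=(2, 0), VC(#4)=(0, 2) and bumps P1's slot → (2, 3)
target: VC(#5) = (3, 1)

(3, 1)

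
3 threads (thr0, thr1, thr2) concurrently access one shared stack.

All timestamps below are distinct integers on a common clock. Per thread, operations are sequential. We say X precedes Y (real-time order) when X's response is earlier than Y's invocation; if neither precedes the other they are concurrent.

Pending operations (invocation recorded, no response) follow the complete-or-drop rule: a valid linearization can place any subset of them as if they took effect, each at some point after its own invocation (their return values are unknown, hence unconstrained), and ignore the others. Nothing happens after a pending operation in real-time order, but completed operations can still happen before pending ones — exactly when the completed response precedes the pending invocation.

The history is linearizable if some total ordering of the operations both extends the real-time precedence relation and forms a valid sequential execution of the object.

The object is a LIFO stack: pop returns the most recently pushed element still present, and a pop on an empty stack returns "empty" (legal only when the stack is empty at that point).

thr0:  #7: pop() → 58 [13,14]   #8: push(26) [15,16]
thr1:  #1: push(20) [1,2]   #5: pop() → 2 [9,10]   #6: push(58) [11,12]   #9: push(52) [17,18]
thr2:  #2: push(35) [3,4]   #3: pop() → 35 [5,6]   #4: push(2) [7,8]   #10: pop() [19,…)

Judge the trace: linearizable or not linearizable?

linearizable

a witness: #1, #2, #3, #4, #5, #6, #7, #8, #9
1. #1 push(20), leaving stack <20>
2. #2 push(35), leaving stack <20,35>
3. #3 pop() → 35, leaving stack <20>
4. #4 push(2), leaving stack <20,2>
5. #5 pop() → 2, leaving stack <20>
6. #6 push(58), leaving stack <20,58>
7. #7 pop() → 58, leaving stack <20>
8. #8 push(26), leaving stack <20,26>
9. #9 push(52), leaving stack <20,26,52>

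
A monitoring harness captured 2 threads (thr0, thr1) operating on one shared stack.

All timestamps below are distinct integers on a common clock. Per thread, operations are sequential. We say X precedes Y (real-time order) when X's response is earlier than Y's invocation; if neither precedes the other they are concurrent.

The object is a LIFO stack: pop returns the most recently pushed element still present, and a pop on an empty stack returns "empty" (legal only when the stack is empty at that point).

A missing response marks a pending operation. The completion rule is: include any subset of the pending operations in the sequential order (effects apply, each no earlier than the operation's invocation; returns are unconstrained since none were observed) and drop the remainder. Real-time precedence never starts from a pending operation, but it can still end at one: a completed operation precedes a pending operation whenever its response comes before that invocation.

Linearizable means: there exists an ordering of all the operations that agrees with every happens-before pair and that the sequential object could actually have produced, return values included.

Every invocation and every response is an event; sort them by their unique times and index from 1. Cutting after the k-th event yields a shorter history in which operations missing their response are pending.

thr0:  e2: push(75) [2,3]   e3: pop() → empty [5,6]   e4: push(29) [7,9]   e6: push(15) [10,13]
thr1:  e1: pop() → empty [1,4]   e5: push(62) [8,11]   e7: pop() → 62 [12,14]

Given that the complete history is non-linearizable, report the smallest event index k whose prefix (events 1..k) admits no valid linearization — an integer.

6

events 1..5 are linearizable; a witness order is e1, e2:
after step 1 (e1 pop() → empty): stack <>
after step 2 (e2 push(75)): stack <75>
include event 6 — e3 responding at 6 — and every candidate order breaks
take e1, e2, e3: step 3 already fails, because e3 pop() → empty cannot occur there
take e2, e1, e3: step 2 already fails, because e1 pop() → empty cannot occur there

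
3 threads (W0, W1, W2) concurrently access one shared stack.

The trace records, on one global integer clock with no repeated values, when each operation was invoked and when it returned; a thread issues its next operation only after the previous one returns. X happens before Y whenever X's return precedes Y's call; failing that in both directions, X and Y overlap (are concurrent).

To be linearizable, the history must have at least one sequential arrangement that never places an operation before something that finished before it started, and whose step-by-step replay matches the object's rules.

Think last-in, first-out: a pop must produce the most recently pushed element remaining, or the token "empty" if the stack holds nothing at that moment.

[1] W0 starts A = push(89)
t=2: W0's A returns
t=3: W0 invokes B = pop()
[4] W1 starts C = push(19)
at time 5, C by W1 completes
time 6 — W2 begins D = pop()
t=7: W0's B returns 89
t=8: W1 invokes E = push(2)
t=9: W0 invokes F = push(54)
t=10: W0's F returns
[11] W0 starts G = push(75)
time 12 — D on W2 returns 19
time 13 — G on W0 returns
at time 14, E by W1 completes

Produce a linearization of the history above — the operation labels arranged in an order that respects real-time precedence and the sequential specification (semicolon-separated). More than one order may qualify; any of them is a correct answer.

A; B; C; D; E; F; G

after step 1 (A push(89)): stack <89>
after step 2 (B pop() → 89): stack <>
after step 3 (C push(19)): stack <19>
after step 4 (D pop() → 19): stack <>
after step 5 (E push(2)): stack <2>
after step 6 (F push(54)): stack <2,54>
after step 7 (G push(75)): stack <2,54,75>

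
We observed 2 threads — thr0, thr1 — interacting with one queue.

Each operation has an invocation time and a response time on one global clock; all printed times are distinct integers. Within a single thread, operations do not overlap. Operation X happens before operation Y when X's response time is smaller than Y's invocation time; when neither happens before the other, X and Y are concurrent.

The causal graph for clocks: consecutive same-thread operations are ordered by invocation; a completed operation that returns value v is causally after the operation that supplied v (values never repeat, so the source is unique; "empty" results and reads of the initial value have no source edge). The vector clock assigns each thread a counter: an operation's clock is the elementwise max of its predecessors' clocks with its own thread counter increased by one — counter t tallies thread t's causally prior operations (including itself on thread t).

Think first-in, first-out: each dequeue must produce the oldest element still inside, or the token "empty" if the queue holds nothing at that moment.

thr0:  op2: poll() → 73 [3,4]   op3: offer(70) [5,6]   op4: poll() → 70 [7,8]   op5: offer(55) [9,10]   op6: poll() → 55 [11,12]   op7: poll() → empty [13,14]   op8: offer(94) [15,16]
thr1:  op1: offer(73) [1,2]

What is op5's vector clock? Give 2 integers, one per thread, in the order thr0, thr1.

op1, invoked 1, has no incoming edges; only thr1's bump applies → (0, 1)
merge at op2 (invoked 3): VC(op1)=(0, 1), own-thread bump on thr0 → (1, 1)
merge at op3 (invoked 5): VC(op2)=(1, 1), own-thread bump on thr0 → (2, 1)
merge at op4 (invoked 7): VC(op3)=(2, 1), own-thread bump on thr0 → (3, 1)
merge at op5 (invoked 9): VC(op4)=(3, 1), own-thread bump on thr0 → (4, 1)
merge at op6 (invoked 11): VC(op5)=(4, 1), own-thread bump on thr0 → (5, 1)
merge at op7 (invoked 13): VC(op6)=(5, 1), own-thread bump on thr0 → (6, 1)
merge at op8 (invoked 15): VC(op7)=(6, 1), own-thread bump on thr0 → (7, 1)
target: VC(op5) = (4, 1)

(4, 1)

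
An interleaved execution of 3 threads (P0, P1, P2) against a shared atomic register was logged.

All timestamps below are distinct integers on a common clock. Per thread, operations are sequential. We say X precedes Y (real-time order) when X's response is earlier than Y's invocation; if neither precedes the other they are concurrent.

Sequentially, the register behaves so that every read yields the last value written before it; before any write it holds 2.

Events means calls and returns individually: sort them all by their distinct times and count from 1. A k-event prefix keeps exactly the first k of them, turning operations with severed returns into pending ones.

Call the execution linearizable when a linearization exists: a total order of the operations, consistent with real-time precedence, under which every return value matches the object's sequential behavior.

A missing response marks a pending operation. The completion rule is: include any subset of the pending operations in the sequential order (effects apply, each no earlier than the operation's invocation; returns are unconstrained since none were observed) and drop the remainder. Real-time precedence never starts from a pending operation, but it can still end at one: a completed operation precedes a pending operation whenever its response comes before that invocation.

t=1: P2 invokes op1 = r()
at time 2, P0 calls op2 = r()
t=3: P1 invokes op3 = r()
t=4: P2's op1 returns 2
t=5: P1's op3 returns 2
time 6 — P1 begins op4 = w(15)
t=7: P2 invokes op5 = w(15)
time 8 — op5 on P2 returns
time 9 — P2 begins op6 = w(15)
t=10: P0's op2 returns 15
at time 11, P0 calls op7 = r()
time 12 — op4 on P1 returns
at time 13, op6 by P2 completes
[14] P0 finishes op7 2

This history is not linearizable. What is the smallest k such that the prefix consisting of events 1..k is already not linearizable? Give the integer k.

14

one valid order for events 1..13 is op1, op3, op4, op2, op5, op6:
1. op1 r() → 2, leaving value 2
2. op3 r() → 2, leaving value 2
3. op4 w(15), leaving value 15
4. op2 r() → 15, leaving value 15
5. op5 w(15), leaving value 15
6. op6 w(15), leaving value 15
at event 14 (op7's time-14 response) nothing linearizes any more
sample order op1, op2, op3, op4, op5, op6, op7 stalls at step 2 — op2 r() → 15 has no legal effect
sample order op1, op2, op3, op4, op5, op7, op6 stalls at step 2 — op2 r() → 15 has no legal effect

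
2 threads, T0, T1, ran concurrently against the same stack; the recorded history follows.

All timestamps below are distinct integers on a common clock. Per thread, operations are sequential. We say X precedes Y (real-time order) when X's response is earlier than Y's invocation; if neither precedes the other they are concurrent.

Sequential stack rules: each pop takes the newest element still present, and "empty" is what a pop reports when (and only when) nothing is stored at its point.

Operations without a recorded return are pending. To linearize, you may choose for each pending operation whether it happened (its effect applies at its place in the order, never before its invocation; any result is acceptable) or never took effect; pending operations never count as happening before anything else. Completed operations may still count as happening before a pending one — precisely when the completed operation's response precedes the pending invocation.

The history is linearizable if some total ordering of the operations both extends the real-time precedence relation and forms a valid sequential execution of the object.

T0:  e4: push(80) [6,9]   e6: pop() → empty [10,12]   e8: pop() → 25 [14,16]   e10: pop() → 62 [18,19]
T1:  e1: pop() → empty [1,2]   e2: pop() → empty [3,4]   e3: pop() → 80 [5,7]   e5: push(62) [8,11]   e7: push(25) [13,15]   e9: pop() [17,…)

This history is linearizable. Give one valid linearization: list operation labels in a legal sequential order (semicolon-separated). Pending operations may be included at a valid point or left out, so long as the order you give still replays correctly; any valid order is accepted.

after step 1 (e1 pop() → empty): stack <>
after step 2 (e2 pop() → empty): stack <>
after step 3 (e4 push(80)): stack <80>
after step 4 (e3 pop() → 80): stack <>
after step 5 (e6 pop() → empty): stack <>
after step 6 (e5 push(62)): stack <62>
after step 7 (e7 push(25)): stack <62,25>
after step 8 (e8 pop() → 25): stack <62>
after step 9 (e10 pop() → 62): stack <>

e1; e2; e4; e3; e6; e5; e7; e8; e10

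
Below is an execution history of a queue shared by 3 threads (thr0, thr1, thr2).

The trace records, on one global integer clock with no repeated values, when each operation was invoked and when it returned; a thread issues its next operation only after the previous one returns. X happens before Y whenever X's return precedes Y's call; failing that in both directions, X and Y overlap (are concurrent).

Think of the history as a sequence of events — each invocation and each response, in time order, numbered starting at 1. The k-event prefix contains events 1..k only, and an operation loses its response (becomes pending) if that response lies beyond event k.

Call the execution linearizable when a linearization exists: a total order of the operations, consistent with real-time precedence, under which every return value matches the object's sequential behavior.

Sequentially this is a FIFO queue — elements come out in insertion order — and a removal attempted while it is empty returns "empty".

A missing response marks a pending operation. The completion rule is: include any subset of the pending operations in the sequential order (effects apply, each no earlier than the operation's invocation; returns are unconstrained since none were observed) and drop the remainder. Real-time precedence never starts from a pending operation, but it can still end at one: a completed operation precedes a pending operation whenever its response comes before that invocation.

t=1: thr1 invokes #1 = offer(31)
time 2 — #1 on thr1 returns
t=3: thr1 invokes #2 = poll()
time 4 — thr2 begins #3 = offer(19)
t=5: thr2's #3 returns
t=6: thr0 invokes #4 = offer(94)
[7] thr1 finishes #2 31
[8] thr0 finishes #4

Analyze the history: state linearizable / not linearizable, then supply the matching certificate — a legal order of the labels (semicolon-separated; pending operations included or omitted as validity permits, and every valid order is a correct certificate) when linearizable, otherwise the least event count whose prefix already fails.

after step 1 (#1 offer(31)): queue <31>
after step 2 (#2 poll() → 31): queue <>
after step 3 (#3 offer(19)): queue <19>
after step 4 (#4 offer(94)): queue <19,94>

linearizable — witness: #1; #2; #3; #4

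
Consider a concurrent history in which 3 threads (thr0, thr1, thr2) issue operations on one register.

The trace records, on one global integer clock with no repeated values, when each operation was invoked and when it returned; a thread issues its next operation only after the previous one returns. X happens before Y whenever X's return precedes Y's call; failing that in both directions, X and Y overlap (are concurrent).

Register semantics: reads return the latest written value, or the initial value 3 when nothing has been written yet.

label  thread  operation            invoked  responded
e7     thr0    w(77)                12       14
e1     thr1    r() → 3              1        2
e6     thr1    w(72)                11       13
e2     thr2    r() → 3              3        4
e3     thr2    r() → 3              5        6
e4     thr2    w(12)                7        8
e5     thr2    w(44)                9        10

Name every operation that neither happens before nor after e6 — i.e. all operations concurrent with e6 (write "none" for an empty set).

e6 runs from 11 to 13; window-overlapping ops are concurrent
e1 [1,2]: before
e2 [3,4]: before
e3 [5,6]: before
e4 [7,8]: before
e5 [9,10]: before
e7 [12,14]: concurrent

e7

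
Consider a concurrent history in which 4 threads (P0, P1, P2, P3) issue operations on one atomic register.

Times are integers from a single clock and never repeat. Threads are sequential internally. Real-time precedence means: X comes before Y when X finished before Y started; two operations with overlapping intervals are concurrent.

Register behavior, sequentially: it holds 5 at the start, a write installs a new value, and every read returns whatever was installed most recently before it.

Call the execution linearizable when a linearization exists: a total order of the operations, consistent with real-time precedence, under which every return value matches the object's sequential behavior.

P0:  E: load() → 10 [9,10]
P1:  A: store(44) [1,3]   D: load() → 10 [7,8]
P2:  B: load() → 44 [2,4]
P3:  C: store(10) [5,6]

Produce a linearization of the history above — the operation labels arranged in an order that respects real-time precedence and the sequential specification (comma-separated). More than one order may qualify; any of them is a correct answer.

A, B, C, D, E

step 1: A store(44) — value 44
step 2: B load() → 44 — value 44
step 3: C store(10) — value 10
step 4: D load() → 10 — value 10
step 5: E load() → 10 — value 10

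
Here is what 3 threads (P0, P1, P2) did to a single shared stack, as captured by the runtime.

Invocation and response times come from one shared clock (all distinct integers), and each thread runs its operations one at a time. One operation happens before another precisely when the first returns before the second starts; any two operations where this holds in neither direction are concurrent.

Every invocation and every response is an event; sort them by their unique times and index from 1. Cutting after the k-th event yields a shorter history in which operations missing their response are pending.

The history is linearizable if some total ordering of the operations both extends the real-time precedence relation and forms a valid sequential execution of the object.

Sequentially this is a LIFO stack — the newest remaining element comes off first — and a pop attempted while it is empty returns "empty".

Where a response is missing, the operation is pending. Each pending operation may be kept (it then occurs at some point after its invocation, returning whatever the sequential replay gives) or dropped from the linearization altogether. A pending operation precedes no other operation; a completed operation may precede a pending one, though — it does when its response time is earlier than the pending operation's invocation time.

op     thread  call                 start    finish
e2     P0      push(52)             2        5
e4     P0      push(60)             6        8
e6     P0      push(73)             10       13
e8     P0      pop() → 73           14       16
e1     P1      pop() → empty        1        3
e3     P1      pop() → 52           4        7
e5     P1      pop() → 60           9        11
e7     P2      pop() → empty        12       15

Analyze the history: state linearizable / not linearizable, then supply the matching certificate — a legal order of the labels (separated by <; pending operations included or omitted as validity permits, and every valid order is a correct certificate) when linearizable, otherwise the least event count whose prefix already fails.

step 1: e1 pop() → empty — stack <>
step 2: e2 push(52) — stack <52>
step 3: e3 pop() → 52 — stack <>
step 4: e4 push(60) — stack <60>
step 5: e5 pop() → 60 — stack <>
step 6: e6 push(73) — stack <73>
step 7: e8 pop() → 73 — stack <>
step 8: e7 pop() → empty — stack <>

linearizable — witness: e1 < e2 < e3 < e4 < e5 < e6 < e8 < e7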